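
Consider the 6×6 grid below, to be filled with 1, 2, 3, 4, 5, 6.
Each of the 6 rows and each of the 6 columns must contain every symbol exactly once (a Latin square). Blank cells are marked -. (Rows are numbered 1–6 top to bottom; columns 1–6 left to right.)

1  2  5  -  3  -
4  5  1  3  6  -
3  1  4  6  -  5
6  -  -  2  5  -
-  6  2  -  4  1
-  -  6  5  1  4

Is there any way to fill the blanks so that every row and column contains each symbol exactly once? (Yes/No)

Row 5, column 4: row 5 together with column 4 already contain {1, 2, 3, 4, 5, 6} — every symbol — so nothing can go there. The grid has no valid completion.

No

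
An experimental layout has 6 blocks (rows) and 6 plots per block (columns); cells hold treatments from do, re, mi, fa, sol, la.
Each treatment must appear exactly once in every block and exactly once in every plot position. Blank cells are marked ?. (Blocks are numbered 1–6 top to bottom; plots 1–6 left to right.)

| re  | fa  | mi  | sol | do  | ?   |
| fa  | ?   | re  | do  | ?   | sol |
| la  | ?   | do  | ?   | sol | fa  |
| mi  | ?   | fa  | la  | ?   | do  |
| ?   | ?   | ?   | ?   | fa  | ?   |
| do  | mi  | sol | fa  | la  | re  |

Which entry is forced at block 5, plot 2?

do

Block 1, plot 6: block 1 has {do, re, mi, fa, sol} and plot 6 has {do, re, fa, sol}, leaving only la.
Block 2, plot 2: block 2 has {do, re, fa, sol} and plot 2 has {mi, fa}, leaving only la.
Block 2, plot 5: block 2 has {do, re, fa, sol, la} and plot 5 has {do, fa, sol, la}, leaving only mi.
Block 3, plot 2: block 3 has {do, fa, sol, la} and plot 2 has {mi, fa, la}, leaving only re.
Block 3, plot 4: block 3 has {do, re, fa, sol, la} and plot 4 has {do, fa, sol, la}, leaving only mi.
Block 4, plot 2: block 4 has {do, mi, fa, la} and plot 2 has {re, mi, fa, la}, leaving only sol.
Block 5 already has {fa} and plot 2 already has {re, mi, fa, sol, la}, so block 5, plot 2 must be do.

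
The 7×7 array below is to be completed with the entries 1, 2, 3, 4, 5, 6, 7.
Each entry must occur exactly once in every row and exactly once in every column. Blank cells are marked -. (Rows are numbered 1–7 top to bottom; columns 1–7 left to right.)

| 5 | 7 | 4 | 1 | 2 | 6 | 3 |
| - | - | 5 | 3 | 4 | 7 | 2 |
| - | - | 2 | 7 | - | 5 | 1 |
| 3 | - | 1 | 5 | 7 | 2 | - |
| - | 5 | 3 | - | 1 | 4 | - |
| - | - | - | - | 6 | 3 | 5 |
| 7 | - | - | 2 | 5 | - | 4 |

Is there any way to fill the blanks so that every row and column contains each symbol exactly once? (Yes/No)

No row or column among the givens repeats a symbol, and propagating forced cells runs into no contradiction.
One valid completion exists (for instance, 5 7 4 1 2 6 3 / 6 1 5 3 4 7 2 / 4 6 2 7 3 5 1 / 3 4 1 5 7 2 6 / 2 5 3 6 1 4 7 / 1 2 7 4 6 3 5 / 7 3 6 2 5 1 4).

Yes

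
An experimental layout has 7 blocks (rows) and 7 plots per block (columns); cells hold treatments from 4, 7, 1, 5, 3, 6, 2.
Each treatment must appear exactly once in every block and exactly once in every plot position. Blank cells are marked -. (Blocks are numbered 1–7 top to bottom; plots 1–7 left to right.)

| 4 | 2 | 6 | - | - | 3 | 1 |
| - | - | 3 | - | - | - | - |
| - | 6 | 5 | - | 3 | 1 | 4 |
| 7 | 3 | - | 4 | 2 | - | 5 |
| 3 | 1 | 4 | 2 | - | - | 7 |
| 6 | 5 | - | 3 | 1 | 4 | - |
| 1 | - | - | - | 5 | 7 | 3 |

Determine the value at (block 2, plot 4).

Block 1, plot 5: block 1 has {4, 1, 3, 6, 2} and plot 5 has {1, 5, 3, 2}, leaving only 7.
Block 1, plot 4: block 1 has {4, 7, 1, 3, 6, 2} and plot 4 has {4, 3, 2}, leaving only 5.
Block 3, plot 1: block 3 has {4, 1, 5, 3, 6} and plot 1 has {4, 7, 1, 3, 6}, leaving only 2.
Block 2, plot 1: block 2 has {3} and plot 1 has {4, 7, 1, 3, 6, 2}, leaving only 5.
Block 3, plot 4: block 3 has {4, 1, 5, 3, 6, 2} and plot 4 has {4, 5, 3, 2}, leaving only 7.
Block 4, plot 3: block 4 has {4, 7, 5, 3, 2} and plot 3 has {4, 5, 3, 6}, leaving only 1.
Block 4, plot 6: block 4 has {4, 7, 1, 5, 3, 2} and plot 6 has {4, 7, 1, 3}, leaving only 6.
Block 2, plot 6: block 2 has {5, 3} and plot 6 has {4, 7, 1, 3, 6}, leaving only 2.
Block 2, plot 7: block 2 has {5, 3, 2} and plot 7 has {4, 7, 1, 5, 3}, leaving only 6.
Block 2 already has {5, 3, 6, 2} and plot 4 already has {4, 7, 5, 3, 2}, so block 2, plot 4 must be 1.

1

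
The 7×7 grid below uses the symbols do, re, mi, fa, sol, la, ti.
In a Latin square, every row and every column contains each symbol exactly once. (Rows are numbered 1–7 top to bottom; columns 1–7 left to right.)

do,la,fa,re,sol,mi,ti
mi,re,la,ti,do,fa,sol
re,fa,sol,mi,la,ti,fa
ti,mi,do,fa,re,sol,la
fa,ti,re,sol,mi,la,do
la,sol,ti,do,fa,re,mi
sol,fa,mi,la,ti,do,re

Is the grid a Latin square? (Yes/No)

No

Row 3 contains fa twice (at columns 2 and 7), so it is not a permutation.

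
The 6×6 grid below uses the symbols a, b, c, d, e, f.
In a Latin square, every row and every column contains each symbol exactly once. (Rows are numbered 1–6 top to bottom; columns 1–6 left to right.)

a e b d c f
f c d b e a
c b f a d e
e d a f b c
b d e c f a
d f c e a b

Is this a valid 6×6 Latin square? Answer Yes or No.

No

Every row is a permutation, but column 2 contains d twice (at rows 4 and 5).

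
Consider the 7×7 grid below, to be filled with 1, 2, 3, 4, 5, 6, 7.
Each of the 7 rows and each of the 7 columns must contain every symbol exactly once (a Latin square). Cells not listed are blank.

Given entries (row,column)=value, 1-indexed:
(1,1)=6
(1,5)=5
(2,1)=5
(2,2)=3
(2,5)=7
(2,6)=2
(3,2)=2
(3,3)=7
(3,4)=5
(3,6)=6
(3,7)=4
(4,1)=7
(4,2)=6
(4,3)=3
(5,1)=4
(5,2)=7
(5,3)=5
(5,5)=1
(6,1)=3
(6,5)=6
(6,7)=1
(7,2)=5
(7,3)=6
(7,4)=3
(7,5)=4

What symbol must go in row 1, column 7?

3

Row 2, column 7: row 2 has {2, 3, 5, 7} and column 7 has {1, 4}, leaving only 6.
Row 3, column 1: row 3 has {2, 4, 5, 6, 7} and column 1 has {3, 4, 5, 6, 7}, leaving only 1.
Row 3, column 5: row 3 has {1, 2, 4, 5, 6, 7} and column 5 has {1, 4, 5, 6, 7}, leaving only 3.
Row 4, column 5: row 4 has {3, 6, 7} and column 5 has {1, 3, 4, 5, 6, 7}, leaving only 2.
Row 4, column 7: row 4 has {2, 3, 6, 7} and column 7 has {1, 4, 6}, leaving only 5.
Row 5, column 6: row 5 has {1, 4, 5, 7} and column 6 has {2, 6}, leaving only 3.
Row 5, column 7: row 5 has {1, 3, 4, 5, 7} and column 7 has {1, 4, 5, 6}, leaving only 2.
Row 5, column 4: row 5 has {1, 2, 3, 4, 5, 7} and column 4 has {3, 5}, leaving only 6.
Row 6, column 2: row 6 has {1, 3, 6} and column 2 has {2, 3, 5, 6, 7}, leaving only 4.
Row 1, column 2: row 1 has {5, 6} and column 2 has {2, 3, 4, 5, 6, 7}, leaving only 1.
Row 6, column 3: row 6 has {1, 3, 4, 6} and column 3 has {3, 5, 6, 7}, leaving only 2.
Row 1, column 3: row 1 has {1, 5, 6} and column 3 has {2, 3, 5, 6, 7}, leaving only 4.
Row 1, column 6: row 1 has {1, 4, 5, 6} and column 6 has {2, 3, 6}, leaving only 7.
Row 1 already has {1, 4, 5, 6, 7} and column 7 already has {1, 2, 4, 5, 6}, so row 1, column 7 must be 3.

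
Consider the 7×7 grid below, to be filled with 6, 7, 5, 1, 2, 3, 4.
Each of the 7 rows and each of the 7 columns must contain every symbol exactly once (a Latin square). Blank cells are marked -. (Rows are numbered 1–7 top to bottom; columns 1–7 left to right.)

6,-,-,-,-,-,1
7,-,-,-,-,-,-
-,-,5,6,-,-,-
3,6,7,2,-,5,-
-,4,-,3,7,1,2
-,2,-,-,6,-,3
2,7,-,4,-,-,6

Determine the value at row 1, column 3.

3

Row 4, column 7: row 4 has {6, 7, 5, 2, 3} and column 7 has {6, 1, 2, 3}, leaving only 4.
Row 2, column 7: row 2 has {7} and column 7 has {6, 1, 2, 3, 4}, leaving only 5.
Row 2, column 4: row 2 has {7, 5} and column 4 has {6, 2, 3, 4}, leaving only 1.
Row 2, column 2: row 2 has {7, 5, 1} and column 2 has {6, 7, 2, 4}, leaving only 3.
Row 1, column 2: row 1 has {6, 1} and column 2 has {6, 7, 2, 3, 4}, leaving only 5.
Row 1, column 4: row 1 has {6, 5, 1} and column 4 has {6, 1, 2, 3, 4}, leaving only 7.
Row 3, column 2: row 3 has {6, 5} and column 2 has {6, 7, 5, 2, 3, 4}, leaving only 1.
Row 3, column 1: row 3 has {6, 5, 1} and column 1 has {6, 7, 2, 3}, leaving only 4.
Row 3, column 7: row 3 has {6, 5, 1, 4} and column 7 has {6, 5, 1, 2, 3, 4}, leaving only 7.
Row 4, column 5: row 4 has {6, 7, 5, 2, 3, 4} and column 5 has {6, 7}, leaving only 1.
Row 5, column 1: row 5 has {7, 1, 2, 3, 4} and column 1 has {6, 7, 2, 3, 4}, leaving only 5.
Row 5, column 3: row 5 has {7, 5, 1, 2, 3, 4} and column 3 has {7, 5}, leaving only 6.
Row 6, column 1: row 6 has {6, 2, 3} and column 1 has {6, 7, 5, 2, 3, 4}, leaving only 1.
Row 6, column 3: row 6 has {6, 1, 2, 3} and column 3 has {6, 7, 5}, leaving only 4.
Row 2, column 3: row 2 has {7, 5, 1, 3} and column 3 has {6, 7, 5, 4}, leaving only 2.
Row 1 already has {6, 7, 5, 1} and column 3 already has {6, 7, 5, 2, 4}, so row 1, column 3 must be 3.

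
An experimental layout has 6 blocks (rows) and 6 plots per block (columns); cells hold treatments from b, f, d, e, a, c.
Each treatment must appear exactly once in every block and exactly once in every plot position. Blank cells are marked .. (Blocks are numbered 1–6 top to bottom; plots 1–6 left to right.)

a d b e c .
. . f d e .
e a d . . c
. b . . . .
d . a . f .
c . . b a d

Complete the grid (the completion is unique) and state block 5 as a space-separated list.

Block 5, plot 4: block 5 has {f, d, a} and plot 4 has {b, d, e}, leaving only c.
Block 5, plot 2: block 5 has {f, d, a, c} and plot 2 has {b, d, a}, leaving only e.
Block 5, plot 6: block 5 has {f, d, e, a, c} and plot 6 has {d, c}, leaving only b.
So block 5 reads: d e a c f b.

d e a c f b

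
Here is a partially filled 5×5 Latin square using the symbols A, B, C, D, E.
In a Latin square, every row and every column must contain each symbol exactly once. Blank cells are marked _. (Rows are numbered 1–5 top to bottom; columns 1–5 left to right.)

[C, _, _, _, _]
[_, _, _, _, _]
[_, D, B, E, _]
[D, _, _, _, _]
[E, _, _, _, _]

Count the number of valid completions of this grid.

56

Row 1, column 2: eliminating its row and column leaves {A, B, E}.
Row 1, column 3: eliminating its row and column leaves {A, D, E}.
Row 1, column 4: eliminating its row and column leaves {A, B, D}.
Row 1, column 5: eliminating its row and column leaves {A, B, D, E}.
Row 2, column 1: eliminating its row and column leaves {A, B}.
Row 2, column 2: eliminating its row and column leaves {A, B, C, E}.
Row 2, column 3: eliminating its row and column leaves {A, C, D, E}.
Row 2, column 4: eliminating its row and column leaves {A, B, C, D}.
Row 2, column 5: eliminating its row and column leaves {A, B, C, D, E}.
Row 3, column 1: eliminating its row and column leaves {A}.
Row 3, column 5: eliminating its row and column leaves {A, C}.
Row 4, column 2: eliminating its row and column leaves {A, B, C, E}.
Row 4, column 3: eliminating its row and column leaves {A, C, E}.
Row 4, column 4: eliminating its row and column leaves {A, B, C}.
Row 4, column 5: eliminating its row and column leaves {A, B, C, E}.
Row 5, column 2: eliminating its row and column leaves {A, B, C}.
Row 5, column 3: eliminating its row and column leaves {A, C, D}.
Row 5, column 4: eliminating its row and column leaves {A, B, C, D}.
Row 5, column 5: eliminating its row and column leaves {A, B, C, D}.
Enumerating the assignments across these blanks that avoid any row or column repeat gives 56 completions.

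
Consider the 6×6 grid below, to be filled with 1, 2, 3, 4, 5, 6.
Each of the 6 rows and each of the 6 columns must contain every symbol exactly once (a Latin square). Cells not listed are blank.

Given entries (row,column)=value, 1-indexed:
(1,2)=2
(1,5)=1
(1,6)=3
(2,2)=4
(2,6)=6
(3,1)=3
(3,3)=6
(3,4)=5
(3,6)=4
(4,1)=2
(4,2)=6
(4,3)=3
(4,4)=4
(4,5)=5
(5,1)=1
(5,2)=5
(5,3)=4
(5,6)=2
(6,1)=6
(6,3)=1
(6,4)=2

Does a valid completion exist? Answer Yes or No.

Yes

No row or column among the givens repeats a symbol, and propagating forced cells runs into no contradiction.
One valid completion exists (for instance, 4 2 5 6 1 3 / 5 4 2 1 3 6 / 3 1 6 5 2 4 / 2 6 3 4 5 1 / 1 5 4 3 6 2 / 6 3 1 2 4 5).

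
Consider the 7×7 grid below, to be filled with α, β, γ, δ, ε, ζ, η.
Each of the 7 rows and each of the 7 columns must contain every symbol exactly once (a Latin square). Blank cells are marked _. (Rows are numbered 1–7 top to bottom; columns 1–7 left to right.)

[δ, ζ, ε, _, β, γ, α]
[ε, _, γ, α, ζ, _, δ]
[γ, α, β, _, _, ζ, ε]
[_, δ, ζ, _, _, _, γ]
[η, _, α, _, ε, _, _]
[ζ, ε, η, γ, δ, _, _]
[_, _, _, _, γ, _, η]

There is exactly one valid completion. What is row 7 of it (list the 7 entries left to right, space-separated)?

α β δ ζ γ ε η

Row 7, column 2: row 7 has {γ, η} and column 2 has {α, δ, ε, ζ}, leaving only β.
Row 7, column 1: row 7 has {β, γ, η} and column 1 has {γ, δ, ε, ζ, η}, leaving only α.
Row 7, column 3: row 7 has {α, β, γ, η} and column 3 has {α, β, γ, ε, ζ, η}, leaving only δ.
Row 7, column 6: row 7 has {α, β, γ, δ, η} and column 6 has {γ, ζ}, leaving only ε.
Row 7, column 4: row 7 has {α, β, γ, δ, ε, η} and column 4 has {α, γ}, leaving only ζ.
So row 7 reads: α β δ ζ γ ε η.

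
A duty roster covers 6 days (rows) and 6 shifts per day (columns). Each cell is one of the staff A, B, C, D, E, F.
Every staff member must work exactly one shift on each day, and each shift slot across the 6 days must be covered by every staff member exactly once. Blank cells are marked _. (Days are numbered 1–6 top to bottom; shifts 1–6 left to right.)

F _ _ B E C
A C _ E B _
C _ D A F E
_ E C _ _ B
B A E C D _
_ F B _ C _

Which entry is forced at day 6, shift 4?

Day 6 already has {B, C, F} and shift 4 already has {A, B, C, E}, so day 6, shift 4 must be D.

D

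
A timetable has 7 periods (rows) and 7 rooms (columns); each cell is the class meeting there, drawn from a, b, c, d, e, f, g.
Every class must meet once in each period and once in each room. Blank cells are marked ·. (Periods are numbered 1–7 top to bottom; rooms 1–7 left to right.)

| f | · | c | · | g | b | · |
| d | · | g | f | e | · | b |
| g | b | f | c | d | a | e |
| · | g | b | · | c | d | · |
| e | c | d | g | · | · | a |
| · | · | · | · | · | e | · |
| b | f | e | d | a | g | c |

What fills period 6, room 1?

c

Period 1, room 7: period 1 has {b, c, f, g} and room 7 has {a, b, c, e}, leaving only d.
Period 2, room 2: period 2 has {b, d, e, f, g} and room 2 has {b, c, f, g}, leaving only a.
Period 1, room 2: period 1 has {b, c, d, f, g} and room 2 has {a, b, c, f, g}, leaving only e.
Period 1, room 4: period 1 has {b, c, d, e, f, g} and room 4 has {c, d, f, g}, leaving only a.
Period 2, room 6: period 2 has {a, b, d, e, f, g} and room 6 has {a, b, d, e, g}, leaving only c.
Period 4, room 1: period 4 has {b, c, d, g} and room 1 has {b, d, e, f, g}, leaving only a.
Period 6 already has {e} and room 1 already has {a, b, d, e, f, g}, so period 6, room 1 must be c.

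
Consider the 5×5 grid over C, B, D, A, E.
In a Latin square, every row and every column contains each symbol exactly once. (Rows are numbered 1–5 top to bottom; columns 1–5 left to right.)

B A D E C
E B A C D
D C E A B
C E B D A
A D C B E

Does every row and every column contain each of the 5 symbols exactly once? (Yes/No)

Yes

Each row is a permutation of the 5 symbols, and so is each column.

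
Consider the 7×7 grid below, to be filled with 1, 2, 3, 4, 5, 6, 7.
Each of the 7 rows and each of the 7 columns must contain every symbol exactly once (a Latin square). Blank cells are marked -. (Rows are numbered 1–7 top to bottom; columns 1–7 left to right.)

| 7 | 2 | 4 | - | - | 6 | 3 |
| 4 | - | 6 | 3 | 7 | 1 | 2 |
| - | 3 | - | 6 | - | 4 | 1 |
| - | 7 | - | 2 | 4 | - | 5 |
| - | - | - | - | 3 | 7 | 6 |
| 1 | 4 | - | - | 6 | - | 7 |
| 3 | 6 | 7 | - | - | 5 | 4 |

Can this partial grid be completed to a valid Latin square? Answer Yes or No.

Row 2, column 2: row 2 has {1, 2, 3, 4, 6, 7} and column 2 has {2, 3, 4, 6, 7}, so it must be 5.
Row 4, column 1: row 4 has {2, 4, 5, 7} and column 1 has {1, 3, 4, 7}, so it must be 6.
Row 4, column 6: row 4 has {2, 4, 5, 6, 7} and column 6 has {1, 4, 5, 6, 7}, so it must be 3.
Row 4, column 3: row 4 has {2, 3, 4, 5, 6, 7} and column 3 has {4, 6, 7}, so it must be 1.
Row 5, column 2: row 5 has {3, 6, 7} and column 2 has {2, 3, 4, 5, 6, 7}, so it must be 1.
Row 6, column 4: row 6 has {1, 4, 6, 7} and column 4 has {2, 3, 6}, so it must be 5.
Row 1, column 4: row 1 has {2, 3, 4, 6, 7} and column 4 has {2, 3, 5, 6}, so it must be 1.
Now row 7, column 4: row 7 together with column 4 already contain {1, 2, 3, 4, 5, 6, 7} — every symbol — so nothing can go there. The grid has no valid completion.

No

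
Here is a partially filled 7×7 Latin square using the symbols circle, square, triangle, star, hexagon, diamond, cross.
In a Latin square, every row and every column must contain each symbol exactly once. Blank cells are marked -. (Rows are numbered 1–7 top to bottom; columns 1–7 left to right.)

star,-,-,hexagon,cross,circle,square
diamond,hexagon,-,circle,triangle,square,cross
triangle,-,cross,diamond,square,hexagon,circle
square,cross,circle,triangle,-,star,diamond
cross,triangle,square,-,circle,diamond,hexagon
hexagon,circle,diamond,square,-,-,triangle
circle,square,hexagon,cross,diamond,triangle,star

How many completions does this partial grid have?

Row 1, column 2: eliminating its row and column leaves {diamond}.
Row 1, column 3: eliminating its row and column leaves {triangle}.
Row 2, column 3: eliminating its row and column leaves {star}.
Row 3, column 2: eliminating its row and column leaves {star}.
Row 4, column 5: eliminating its row and column leaves {hexagon}.
Row 5, column 4: eliminating its row and column leaves {star}.
Row 6, column 5: eliminating its row and column leaves {star}.
Row 6, column 6: eliminating its row and column leaves {cross}.
Only one assignment across all blanks avoids any row or column repeat, giving 1 completion.

1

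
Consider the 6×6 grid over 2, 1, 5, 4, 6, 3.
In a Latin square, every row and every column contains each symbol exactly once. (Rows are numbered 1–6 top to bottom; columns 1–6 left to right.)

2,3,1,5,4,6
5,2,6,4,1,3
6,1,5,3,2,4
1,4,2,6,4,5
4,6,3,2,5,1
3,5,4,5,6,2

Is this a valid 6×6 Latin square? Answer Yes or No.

Row 4 contains 4 twice (at columns 2 and 5); row 6 is also not a permutation.

No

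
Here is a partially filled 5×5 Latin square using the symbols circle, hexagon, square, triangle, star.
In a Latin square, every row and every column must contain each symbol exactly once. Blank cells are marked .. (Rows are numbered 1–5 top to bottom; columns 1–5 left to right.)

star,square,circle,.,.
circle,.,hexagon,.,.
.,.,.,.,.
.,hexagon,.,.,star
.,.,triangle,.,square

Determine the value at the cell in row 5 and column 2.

circle

Row 2, column 5: row 2 has {circle, hexagon} and column 5 has {square, star}, leaving only triangle.
Row 1, column 5: row 1 has {circle, square, star} and column 5 has {square, triangle, star}, leaving only hexagon.
Row 1, column 4: row 1 has {circle, hexagon, square, star} and column 4 has {}, leaving only triangle.
Row 2, column 2: row 2 has {circle, hexagon, triangle} and column 2 has {hexagon, square}, leaving only star.
Row 5 already has {square, triangle} and column 2 already has {hexagon, square, star}, so row 5, column 2 must be circle.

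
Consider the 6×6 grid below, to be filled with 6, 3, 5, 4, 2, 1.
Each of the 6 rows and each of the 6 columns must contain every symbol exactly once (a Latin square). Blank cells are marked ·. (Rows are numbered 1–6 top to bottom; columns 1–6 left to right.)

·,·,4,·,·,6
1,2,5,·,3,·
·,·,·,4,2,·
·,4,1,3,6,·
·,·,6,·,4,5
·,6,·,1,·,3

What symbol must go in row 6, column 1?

Row 2, column 4: row 2 has {3, 5, 2, 1} and column 4 has {3, 4, 1}, leaving only 6.
Row 2, column 6: row 2 has {6, 3, 5, 2, 1} and column 6 has {6, 3, 5}, leaving only 4.
Row 3, column 3: row 3 has {4, 2} and column 3 has {6, 5, 4, 1}, leaving only 3.
Row 3, column 6: row 3 has {3, 4, 2} and column 6 has {6, 3, 5, 4}, leaving only 1.
Row 3, column 2: row 3 has {3, 4, 2, 1} and column 2 has {6, 4, 2}, leaving only 5.
Row 3, column 1: row 3 has {3, 5, 4, 2, 1} and column 1 has {1}, leaving only 6.
Row 4, column 6: row 4 has {6, 3, 4, 1} and column 6 has {6, 3, 5, 4, 1}, leaving only 2.
Row 4, column 1: row 4 has {6, 3, 4, 2, 1} and column 1 has {6, 1}, leaving only 5.
Row 5, column 4: row 5 has {6, 5, 4} and column 4 has {6, 3, 4, 1}, leaving only 2.
Row 1, column 4: row 1 has {6, 4} and column 4 has {6, 3, 4, 2, 1}, leaving only 5.
Row 1, column 5: row 1 has {6, 5, 4} and column 5 has {6, 3, 4, 2}, leaving only 1.
Row 1, column 2: row 1 has {6, 5, 4, 1} and column 2 has {6, 5, 4, 2}, leaving only 3.
Row 1, column 1: row 1 has {6, 3, 5, 4, 1} and column 1 has {6, 5, 1}, leaving only 2.
Row 6 already has {6, 3, 1} and column 1 already has {6, 5, 2, 1}, so row 6, column 1 must be 4.

4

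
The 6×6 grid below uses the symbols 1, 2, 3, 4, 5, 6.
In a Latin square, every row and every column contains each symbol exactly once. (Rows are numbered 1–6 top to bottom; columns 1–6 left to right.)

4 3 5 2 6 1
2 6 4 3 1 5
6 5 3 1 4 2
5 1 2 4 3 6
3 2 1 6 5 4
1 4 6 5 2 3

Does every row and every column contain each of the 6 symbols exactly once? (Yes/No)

Each row is a permutation of the 6 symbols, and so is each column.

Yes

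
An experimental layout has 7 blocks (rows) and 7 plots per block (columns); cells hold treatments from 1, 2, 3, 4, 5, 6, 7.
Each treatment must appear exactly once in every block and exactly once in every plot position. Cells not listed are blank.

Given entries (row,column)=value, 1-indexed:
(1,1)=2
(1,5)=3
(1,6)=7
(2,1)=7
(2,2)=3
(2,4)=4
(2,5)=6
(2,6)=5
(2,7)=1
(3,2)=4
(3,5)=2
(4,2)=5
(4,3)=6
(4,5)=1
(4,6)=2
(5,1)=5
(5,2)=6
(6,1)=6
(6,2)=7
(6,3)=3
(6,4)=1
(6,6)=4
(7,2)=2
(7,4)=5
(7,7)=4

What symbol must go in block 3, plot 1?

1

Block 1, plot 2: block 1 has {2, 3, 7} and plot 2 has {2, 3, 4, 5, 6, 7}, leaving only 1.
Block 1, plot 4: block 1 has {1, 2, 3, 7} and plot 4 has {1, 4, 5}, leaving only 6.
Block 1, plot 7: block 1 has {1, 2, 3, 6, 7} and plot 7 has {1, 4}, leaving only 5.
Block 1, plot 3: block 1 has {1, 2, 3, 5, 6, 7} and plot 3 has {3, 6}, leaving only 4.
Block 2, plot 3: block 2 has {1, 3, 4, 5, 6, 7} and plot 3 has {3, 4, 6}, leaving only 2.
Block 6, plot 5: block 6 has {1, 3, 4, 6, 7} and plot 5 has {1, 2, 3, 6}, leaving only 5.
Block 6, plot 7: block 6 has {1, 3, 4, 5, 6, 7} and plot 7 has {1, 4, 5}, leaving only 2.
Block 7, plot 5: block 7 has {2, 4, 5} and plot 5 has {1, 2, 3, 5, 6}, leaving only 7.
Block 5, plot 5: block 5 has {5, 6} and plot 5 has {1, 2, 3, 5, 6, 7}, leaving only 4.
Block 7, plot 3: block 7 has {2, 4, 5, 7} and plot 3 has {2, 3, 4, 6}, leaving only 1.
Block 5, plot 3: block 5 has {4, 5, 6} and plot 3 has {1, 2, 3, 4, 6}, leaving only 7.
Block 3, plot 3: block 3 has {2, 4} and plot 3 has {1, 2, 3, 4, 6, 7}, leaving only 5.
Block 5, plot 7: block 5 has {4, 5, 6, 7} and plot 7 has {1, 2, 4, 5}, leaving only 3.
Block 4, plot 7: block 4 has {1, 2, 5, 6} and plot 7 has {1, 2, 3, 4, 5}, leaving only 7.
Block 3, plot 7: block 3 has {2, 4, 5} and plot 7 has {1, 2, 3, 4, 5, 7}, leaving only 6.
Block 4, plot 4: block 4 has {1, 2, 5, 6, 7} and plot 4 has {1, 4, 5, 6}, leaving only 3.
Block 3, plot 4: block 3 has {2, 4, 5, 6} and plot 4 has {1, 3, 4, 5, 6}, leaving only 7.
Block 4, plot 1: block 4 has {1, 2, 3, 5, 6, 7} and plot 1 has {2, 5, 6, 7}, leaving only 4.
Block 5, plot 4: block 5 has {3, 4, 5, 6, 7} and plot 4 has {1, 3, 4, 5, 6, 7}, leaving only 2.
Block 5, plot 6: block 5 has {2, 3, 4, 5, 6, 7} and plot 6 has {2, 4, 5, 7}, leaving only 1.
Block 3, plot 6: block 3 has {2, 4, 5, 6, 7} and plot 6 has {1, 2, 4, 5, 7}, leaving only 3.
Block 3 already has {2, 3, 4, 5, 6, 7} and plot 1 already has {2, 4, 5, 6, 7}, so block 3, plot 1 must be 1.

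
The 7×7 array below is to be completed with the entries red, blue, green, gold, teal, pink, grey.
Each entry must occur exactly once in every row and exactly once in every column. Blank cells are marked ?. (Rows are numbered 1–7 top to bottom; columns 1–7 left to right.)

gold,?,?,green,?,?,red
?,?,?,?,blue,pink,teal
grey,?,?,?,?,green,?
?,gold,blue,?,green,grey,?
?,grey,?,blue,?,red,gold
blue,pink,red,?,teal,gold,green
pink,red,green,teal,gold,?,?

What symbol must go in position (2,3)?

grey

Row 2, column 2: row 2 has {blue, teal, pink} and column 2 has {red, gold, pink, grey}, leaving only green.
Row 2, column 1: row 2 has {blue, green, teal, pink} and column 1 has {blue, gold, pink, grey}, leaving only red.
Row 4, column 1: row 4 has {blue, green, gold, grey} and column 1 has {red, blue, gold, pink, grey}, leaving only teal.
Row 4, column 7: row 4 has {blue, green, gold, teal, grey} and column 7 has {red, green, gold, teal}, leaving only pink.
Row 3, column 7: row 3 has {green, grey} and column 7 has {red, green, gold, teal, pink}, leaving only blue.
Row 3, column 2: row 3 has {blue, green, grey} and column 2 has {red, green, gold, pink, grey}, leaving only teal.
Row 1, column 2: row 1 has {red, green, gold} and column 2 has {red, green, gold, teal, pink, grey}, leaving only blue.
Row 1, column 6: row 1 has {red, blue, green, gold} and column 6 has {red, green, gold, pink, grey}, leaving only teal.
Row 4, column 4: row 4 has {blue, green, gold, teal, pink, grey} and column 4 has {blue, green, teal}, leaving only red.
Row 5, column 1: row 5 has {red, blue, gold, grey} and column 1 has {red, blue, gold, teal, pink, grey}, leaving only green.
Row 5, column 5: row 5 has {red, blue, green, gold, grey} and column 5 has {blue, green, gold, teal}, leaving only pink.
Row 1, column 5: row 1 has {red, blue, green, gold, teal} and column 5 has {blue, green, gold, teal, pink}, leaving only grey.
Row 1, column 3: row 1 has {red, blue, green, gold, teal, grey} and column 3 has {red, blue, green}, leaving only pink.
Row 3, column 3: row 3 has {blue, green, teal, grey} and column 3 has {red, blue, green, pink}, leaving only gold.
Row 2 already has {red, blue, green, teal, pink} and column 3 already has {red, blue, green, gold, pink}, so row 2, column 3 must be grey.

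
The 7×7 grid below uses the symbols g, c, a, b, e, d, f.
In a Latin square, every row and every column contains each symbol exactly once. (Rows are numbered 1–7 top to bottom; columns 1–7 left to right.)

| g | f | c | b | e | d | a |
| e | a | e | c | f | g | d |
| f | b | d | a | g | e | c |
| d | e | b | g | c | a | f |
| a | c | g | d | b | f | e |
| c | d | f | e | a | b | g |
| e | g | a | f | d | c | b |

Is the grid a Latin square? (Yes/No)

No

Row 2 contains e twice (at columns 1 and 3), so it is not a permutation.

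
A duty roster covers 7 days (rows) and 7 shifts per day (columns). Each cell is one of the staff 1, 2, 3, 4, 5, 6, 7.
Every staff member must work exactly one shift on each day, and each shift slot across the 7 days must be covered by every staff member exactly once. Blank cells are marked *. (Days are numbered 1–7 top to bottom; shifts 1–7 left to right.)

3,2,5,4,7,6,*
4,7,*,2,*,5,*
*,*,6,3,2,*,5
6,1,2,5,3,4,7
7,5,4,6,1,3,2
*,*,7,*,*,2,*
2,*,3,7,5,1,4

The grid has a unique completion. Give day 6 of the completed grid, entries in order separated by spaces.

Day 6, shift 4: day 6 has {2, 7} and shift 4 has {2, 3, 4, 5, 6, 7}, leaving only 1.
Day 6, shift 1: day 6 has {1, 2, 7} and shift 1 has {2, 3, 4, 6, 7}, leaving only 5.
Day 1, shift 7: day 1 has {2, 3, 4, 5, 6, 7} and shift 7 has {2, 4, 5, 7}, leaving only 1.
Day 2, shift 3: day 2 has {2, 4, 5, 7} and shift 3 has {2, 3, 4, 5, 6, 7}, leaving only 1.
Day 2, shift 5: day 2 has {1, 2, 4, 5, 7} and shift 5 has {1, 2, 3, 5, 7}, leaving only 6.
Day 6, shift 5: day 6 has {1, 2, 5, 7} and shift 5 has {1, 2, 3, 5, 6, 7}, leaving only 4.
Day 2, shift 7: day 2 has {1, 2, 4, 5, 6, 7} and shift 7 has {1, 2, 4, 5, 7}, leaving only 3.
Day 6, shift 7: day 6 has {1, 2, 4, 5, 7} and shift 7 has {1, 2, 3, 4, 5, 7}, leaving only 6.
Day 6, shift 2: day 6 has {1, 2, 4, 5, 6, 7} and shift 2 has {1, 2, 5, 7}, leaving only 3.
So day 6 reads: 5 3 7 1 4 2 6.

5 3 7 1 4 2 6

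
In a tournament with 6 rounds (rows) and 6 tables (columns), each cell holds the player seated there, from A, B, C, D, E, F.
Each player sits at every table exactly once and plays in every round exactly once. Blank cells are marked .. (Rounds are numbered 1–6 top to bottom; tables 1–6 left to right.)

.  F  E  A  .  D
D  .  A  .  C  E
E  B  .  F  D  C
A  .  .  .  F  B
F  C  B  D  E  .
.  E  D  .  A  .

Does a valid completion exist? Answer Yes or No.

No

Round 2, table 2: round 2 together with table 2 already contain {A, B, C, D, E, F} — every symbol — so nothing can go there. The grid has no valid completion.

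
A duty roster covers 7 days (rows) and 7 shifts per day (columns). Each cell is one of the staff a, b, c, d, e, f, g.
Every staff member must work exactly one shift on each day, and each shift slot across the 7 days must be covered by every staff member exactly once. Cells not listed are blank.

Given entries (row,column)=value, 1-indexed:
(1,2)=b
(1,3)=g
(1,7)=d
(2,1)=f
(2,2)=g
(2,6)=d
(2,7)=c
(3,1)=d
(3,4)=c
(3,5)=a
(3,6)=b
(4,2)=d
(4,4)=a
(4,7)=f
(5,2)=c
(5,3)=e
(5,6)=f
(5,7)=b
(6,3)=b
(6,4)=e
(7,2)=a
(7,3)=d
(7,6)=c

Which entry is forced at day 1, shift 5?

c

Day 1, shift 4: day 1 has {b, d, g} and shift 4 has {a, c, e}, leaving only f.
Day 2, shift 3: day 2 has {c, d, f, g} and shift 3 has {b, d, e, g}, leaving only a.
Day 2, shift 4: day 2 has {a, c, d, f, g} and shift 4 has {a, c, e, f}, leaving only b.
Day 2, shift 5: day 2 has {a, b, c, d, f, g} and shift 5 has {a}, leaving only e.
Day 1 already has {b, d, f, g} and shift 5 already has {a, e}, so day 1, shift 5 must be c.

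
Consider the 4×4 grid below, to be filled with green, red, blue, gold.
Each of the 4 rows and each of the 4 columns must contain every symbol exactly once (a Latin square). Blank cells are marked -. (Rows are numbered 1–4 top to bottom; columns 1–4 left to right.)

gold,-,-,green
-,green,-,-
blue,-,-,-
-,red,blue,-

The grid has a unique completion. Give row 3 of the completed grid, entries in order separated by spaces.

blue gold green red

Row 3, column 2: row 3 has {blue} and column 2 has {green, red}, leaving only gold.
Row 3, column 4: row 3 has {blue, gold} and column 4 has {green}, leaving only red.
Row 3, column 3: row 3 has {red, blue, gold} and column 3 has {blue}, leaving only green.
So row 3 reads: blue gold green red.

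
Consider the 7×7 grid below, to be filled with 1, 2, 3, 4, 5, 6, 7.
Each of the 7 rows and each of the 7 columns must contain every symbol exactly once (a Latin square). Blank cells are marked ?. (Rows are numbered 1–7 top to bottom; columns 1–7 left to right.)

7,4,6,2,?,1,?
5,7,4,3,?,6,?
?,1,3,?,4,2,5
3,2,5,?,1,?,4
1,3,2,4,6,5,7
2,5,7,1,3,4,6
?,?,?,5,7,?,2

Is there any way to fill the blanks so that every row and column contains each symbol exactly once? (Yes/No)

Yes

No row or column among the givens repeats a symbol, and propagating forced cells runs into no contradiction.
One valid completion exists (for instance, 7 4 6 2 5 1 3 / 5 7 4 3 2 6 1 / 6 1 3 7 4 2 5 / 3 2 5 6 1 7 4 / 1 3 2 4 6 5 7 / 2 5 7 1 3 4 6 / 4 6 1 5 7 3 2).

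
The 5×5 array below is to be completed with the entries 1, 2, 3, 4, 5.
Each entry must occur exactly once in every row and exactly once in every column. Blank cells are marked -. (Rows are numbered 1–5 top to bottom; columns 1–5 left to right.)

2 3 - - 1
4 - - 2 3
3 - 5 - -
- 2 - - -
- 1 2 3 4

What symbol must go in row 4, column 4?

4

Row 1, column 3: row 1 has {1, 2, 3} and column 3 has {2, 5}, leaving only 4.
Row 1, column 4: row 1 has {1, 2, 3, 4} and column 4 has {2, 3}, leaving only 5.
Row 2, column 2: row 2 has {2, 3, 4} and column 2 has {1, 2, 3}, leaving only 5.
Row 2, column 3: row 2 has {2, 3, 4, 5} and column 3 has {2, 4, 5}, leaving only 1.
Row 3, column 2: row 3 has {3, 5} and column 2 has {1, 2, 3, 5}, leaving only 4.
Row 3, column 4: row 3 has {3, 4, 5} and column 4 has {2, 3, 5}, leaving only 1.
Row 4 already has {2} and column 4 already has {1, 2, 3, 5}, so row 4, column 4 must be 4.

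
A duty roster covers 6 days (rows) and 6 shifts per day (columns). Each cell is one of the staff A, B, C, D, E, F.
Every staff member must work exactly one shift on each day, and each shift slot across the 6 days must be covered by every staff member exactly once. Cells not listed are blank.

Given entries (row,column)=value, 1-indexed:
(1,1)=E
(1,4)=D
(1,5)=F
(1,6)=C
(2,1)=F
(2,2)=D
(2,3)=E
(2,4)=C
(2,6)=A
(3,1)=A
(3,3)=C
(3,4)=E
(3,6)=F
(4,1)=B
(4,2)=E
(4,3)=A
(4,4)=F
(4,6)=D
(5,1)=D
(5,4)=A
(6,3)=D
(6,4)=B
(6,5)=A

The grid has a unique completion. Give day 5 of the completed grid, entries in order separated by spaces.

D C F A E B

Day 1, shift 3: day 1 has {C, D, E, F} and shift 3 has {A, C, D, E}, leaving only B.
Day 5, shift 3: day 5 has {A, D} and shift 3 has {A, B, C, D, E}, leaving only F.
Day 1, shift 2: day 1 has {B, C, D, E, F} and shift 2 has {D, E}, leaving only A.
Day 2, shift 5: day 2 has {A, C, D, E, F} and shift 5 has {A, F}, leaving only B.
Day 3, shift 2: day 3 has {A, C, E, F} and shift 2 has {A, D, E}, leaving only B.
Day 5, shift 2: day 5 has {A, D, F} and shift 2 has {A, B, D, E}, leaving only C.
Day 5, shift 5: day 5 has {A, C, D, F} and shift 5 has {A, B, F}, leaving only E.
Day 5, shift 6: day 5 has {A, C, D, E, F} and shift 6 has {A, C, D, F}, leaving only B.
So day 5 reads: D C F A E B.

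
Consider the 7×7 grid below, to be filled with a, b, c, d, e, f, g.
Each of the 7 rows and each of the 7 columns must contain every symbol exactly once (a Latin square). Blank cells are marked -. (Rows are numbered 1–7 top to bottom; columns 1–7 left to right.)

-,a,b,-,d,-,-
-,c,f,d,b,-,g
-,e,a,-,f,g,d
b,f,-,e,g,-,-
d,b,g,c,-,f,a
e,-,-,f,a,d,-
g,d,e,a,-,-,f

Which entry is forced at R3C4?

Row 3 already has {a, d, e, f, g} and column 4 already has {a, c, d, e, f}, so row 3, column 4 must be b.

b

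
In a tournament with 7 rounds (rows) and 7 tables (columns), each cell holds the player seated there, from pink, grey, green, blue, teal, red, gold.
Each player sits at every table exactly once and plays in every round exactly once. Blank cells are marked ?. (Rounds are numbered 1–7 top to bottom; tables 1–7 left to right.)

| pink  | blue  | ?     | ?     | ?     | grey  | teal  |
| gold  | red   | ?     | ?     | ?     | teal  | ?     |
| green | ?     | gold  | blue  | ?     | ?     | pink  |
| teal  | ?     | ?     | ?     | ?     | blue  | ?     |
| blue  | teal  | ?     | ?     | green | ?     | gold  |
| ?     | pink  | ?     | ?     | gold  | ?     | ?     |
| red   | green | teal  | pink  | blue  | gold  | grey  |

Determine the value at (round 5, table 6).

pink

Round 1, table 5: round 1 has {pink, grey, blue, teal} and table 5 has {green, blue, gold}, leaving only red.
Round 1, table 3: round 1 has {pink, grey, blue, teal, red} and table 3 has {teal, gold}, leaving only green.
Round 1, table 4: round 1 has {pink, grey, green, blue, teal, red} and table 4 has {pink, blue}, leaving only gold.
Round 3, table 2: round 3 has {pink, green, blue, gold} and table 2 has {pink, green, blue, teal, red}, leaving only grey.
Round 3, table 5: round 3 has {pink, grey, green, blue, gold} and table 5 has {green, blue, red, gold}, leaving only teal.
Round 3, table 6: round 3 has {pink, grey, green, blue, teal, gold} and table 6 has {grey, blue, teal, gold}, leaving only red.
Round 5 already has {green, blue, teal, gold} and table 6 already has {grey, blue, teal, red, gold}, so round 5, table 6 must be pink.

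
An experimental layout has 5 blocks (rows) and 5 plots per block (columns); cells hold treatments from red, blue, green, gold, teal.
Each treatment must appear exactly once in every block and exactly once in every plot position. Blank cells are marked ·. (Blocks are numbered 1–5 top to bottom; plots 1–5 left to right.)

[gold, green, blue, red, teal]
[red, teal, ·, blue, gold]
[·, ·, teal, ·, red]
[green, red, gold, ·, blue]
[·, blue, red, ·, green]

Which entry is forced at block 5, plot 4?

gold

Block 2, plot 3: block 2 has {red, blue, gold, teal} and plot 3 has {red, blue, gold, teal}, leaving only green.
Block 3, plot 1: block 3 has {red, teal} and plot 1 has {red, green, gold}, leaving only blue.
Block 3, plot 2: block 3 has {red, blue, teal} and plot 2 has {red, blue, green, teal}, leaving only gold.
Block 3, plot 4: block 3 has {red, blue, gold, teal} and plot 4 has {red, blue}, leaving only green.
Block 4, plot 4: block 4 has {red, blue, green, gold} and plot 4 has {red, blue, green}, leaving only teal.
Block 5 already has {red, blue, green} and plot 4 already has {red, blue, green, teal}, so block 5, plot 4 must be gold.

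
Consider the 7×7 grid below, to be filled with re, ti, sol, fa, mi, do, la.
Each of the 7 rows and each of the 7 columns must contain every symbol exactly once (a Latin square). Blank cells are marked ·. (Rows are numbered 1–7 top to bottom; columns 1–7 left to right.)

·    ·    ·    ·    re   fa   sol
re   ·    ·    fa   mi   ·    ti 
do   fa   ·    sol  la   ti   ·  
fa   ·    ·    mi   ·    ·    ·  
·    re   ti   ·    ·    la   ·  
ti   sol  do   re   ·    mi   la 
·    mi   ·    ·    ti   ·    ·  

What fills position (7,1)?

Row 5, column 4: row 5 has {re, ti, la} and column 4 has {re, sol, fa, mi}, leaving only do.
Row 6, column 5: row 6 has {re, ti, sol, mi, do, la} and column 5 has {re, ti, mi, la}, leaving only fa.
Row 5, column 5: row 5 has {re, ti, do, la} and column 5 has {re, ti, fa, mi, la}, leaving only sol.
Row 4, column 5: row 4 has {fa, mi} and column 5 has {re, ti, sol, fa, mi, la}, leaving only do.
Row 4, column 7: row 4 has {fa, mi, do} and column 7 has {ti, sol, la}, leaving only re.
Row 3, column 7: row 3 has {ti, sol, fa, do, la} and column 7 has {re, ti, sol, la}, leaving only mi.
Row 3, column 3: row 3 has {ti, sol, fa, mi, do, la} and column 3 has {ti, do}, leaving only re.
Row 4, column 6: row 4 has {re, fa, mi, do} and column 6 has {ti, fa, mi, la}, leaving only sol.
Row 2, column 6: row 2 has {re, ti, fa, mi} and column 6 has {ti, sol, fa, mi, la}, leaving only do.
Row 2, column 2: row 2 has {re, ti, fa, mi, do} and column 2 has {re, sol, fa, mi}, leaving only la.
Row 2, column 3: row 2 has {re, ti, fa, mi, do, la} and column 3 has {re, ti, do}, leaving only sol.
Row 4, column 2: row 4 has {re, sol, fa, mi, do} and column 2 has {re, sol, fa, mi, la}, leaving only ti.
Row 1, column 2: row 1 has {re, sol, fa} and column 2 has {re, ti, sol, fa, mi, la}, leaving only do.
Row 4, column 3: row 4 has {re, ti, sol, fa, mi, do} and column 3 has {re, ti, sol, do}, leaving only la.
Row 1, column 3: row 1 has {re, sol, fa, do} and column 3 has {re, ti, sol, do, la}, leaving only mi.
Row 1, column 1: row 1 has {re, sol, fa, mi, do} and column 1 has {re, ti, fa, do}, leaving only la.
Row 7 already has {ti, mi} and column 1 already has {re, ti, fa, do, la}, so row 7, column 1 must be sol.

sol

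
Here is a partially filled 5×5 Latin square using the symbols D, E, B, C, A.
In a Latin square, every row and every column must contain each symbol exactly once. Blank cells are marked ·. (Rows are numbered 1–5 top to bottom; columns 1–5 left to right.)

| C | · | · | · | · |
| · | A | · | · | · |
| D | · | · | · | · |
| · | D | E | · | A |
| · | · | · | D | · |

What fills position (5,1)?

Row 4, column 1: row 4 has {D, E, A} and column 1 has {D, C}, leaving only B.
Row 2, column 1: row 2 has {A} and column 1 has {D, B, C}, leaving only E.
Row 5 already has {D} and column 1 already has {D, E, B, C}, so row 5, column 1 must be A.

A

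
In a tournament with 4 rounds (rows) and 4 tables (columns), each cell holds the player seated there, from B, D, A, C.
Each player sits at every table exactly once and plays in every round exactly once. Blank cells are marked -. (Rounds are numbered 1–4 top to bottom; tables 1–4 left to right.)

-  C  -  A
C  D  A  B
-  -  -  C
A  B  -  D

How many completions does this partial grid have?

Round 1, table 1: eliminating its round and table leaves {B, D}.
Round 1, table 3: eliminating its round and table leaves {B, D}.
Round 3, table 1: eliminating its round and table leaves {B, D}.
Round 3, table 2: eliminating its round and table leaves {A}.
Round 3, table 3: eliminating its round and table leaves {B, D}.
Round 4, table 3: eliminating its round and table leaves {C}.
Enumerating the assignments across these blanks that avoid any round or table repeat gives 2 completions.

2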